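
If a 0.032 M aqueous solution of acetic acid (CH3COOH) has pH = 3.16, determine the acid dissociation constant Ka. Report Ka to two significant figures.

Ka = 1.5 × 10^-5

[H+] = 10^(-3.16) = 6.92 × 10^-4 M
At equilibrium [HA] = 0.032 − 6.92 × 10^-4 = 3.13 × 10^-2 M
Ka = [H+][A-]/[HA] = (6.92 × 10^-4)² / 3.13 × 10^-2 = 1.5 × 10^-5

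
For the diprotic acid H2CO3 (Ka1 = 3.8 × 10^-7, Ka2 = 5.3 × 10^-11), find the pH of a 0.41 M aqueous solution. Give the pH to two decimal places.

pH = 3.40

Since Ka1 ≫ Ka2, the first ionization dominates [H+].
Ka1 = x²/(0.41 − x) = 3.8 × 10^-7
x ≈ √(3.8 × 10^-7 × 0.41) = 3.95 × 10^-4 M
pH = −log(3.95 × 10^-4) = 3.40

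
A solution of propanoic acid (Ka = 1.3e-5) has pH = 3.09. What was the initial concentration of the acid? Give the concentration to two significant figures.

C₀ = 5.2 × 10^-2 M

[H+] = 10^(-3.09) = 8.13 × 10^-4 M = x
Ka = x²/(C₀ − x) ⇒ C₀ = x + x²/Ka
C₀ = 8.13 × 10^-4 + (8.13 × 10^-4)²/(1.3 × 10^-5) = 5.17 × 10^-2 M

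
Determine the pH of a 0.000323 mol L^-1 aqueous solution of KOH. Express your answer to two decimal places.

KOH is a strong base; [OH-] = 0.000323 M.
pOH = -log(0.000323) = 3.49
pH = 14.00 - 3.49 = 10.51

pH = 10.51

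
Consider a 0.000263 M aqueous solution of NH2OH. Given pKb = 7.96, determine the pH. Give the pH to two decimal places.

NH2OH + H2O ⇌ NH3OH+ + OH-
Kb = 10^(−7.96) = 1.10 × 10^-8
Kb = [OH-]²/(0.000263 − [OH-]) = 1.10 × 10^-8
Since Kb ≪ C₀, [OH-] ≈ √(Kb·C₀) = 1.70 × 10^-6 M.
pOH = 5.77, so pH = 14.00 − pOH = 8.23

pH = 8.23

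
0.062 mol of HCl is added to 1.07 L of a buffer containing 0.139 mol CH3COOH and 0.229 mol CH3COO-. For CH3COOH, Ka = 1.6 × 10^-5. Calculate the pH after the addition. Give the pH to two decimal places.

pH = 4.72

Added H+ converts CH3COO- to CH3COOH: CH3COOH → 0.201 mol, CH3COO- → 0.167 mol.
pKa = −log(1.6 × 10^-5) = 4.796
pH = pKa + log([A⁻]/[HA]) = 4.796 + log(0.167/0.201) = 4.796 -0.080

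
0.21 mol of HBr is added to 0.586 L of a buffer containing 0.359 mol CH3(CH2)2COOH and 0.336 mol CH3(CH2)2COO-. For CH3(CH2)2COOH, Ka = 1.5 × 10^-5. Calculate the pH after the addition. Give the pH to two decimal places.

Added H+ converts CH3(CH2)2COO- to CH3(CH2)2COOH: CH3(CH2)2COOH → 0.569 mol, CH3(CH2)2COO- → 0.126 mol.
pKa = −log(1.5 × 10^-5) = 4.824
Henderson–Hasselbalch with mole ratio 0.126/0.569: pH = 4.824 + (-0.655)

pH = 4.17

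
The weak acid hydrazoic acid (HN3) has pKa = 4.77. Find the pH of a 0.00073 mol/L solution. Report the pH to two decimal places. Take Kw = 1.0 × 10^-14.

HN3 ⇌ N3- + H+
Ka = 10^(−4.77) = 1.70 × 10^-5
Ka = [H+]²/(0.00073 − [H+]) = 1.70 × 10^-5
[H+] is not negligible relative to C₀; solve [H+]² + 1.7e-05·[H+] − 1.24e-08 = 0.
[H+] = (−Ka + √(Ka² + 4·Ka·C₀))/2 = 1.03 × 10^-4 M
pH = −log(1.03 × 10^-4) = 3.99

pH = 3.99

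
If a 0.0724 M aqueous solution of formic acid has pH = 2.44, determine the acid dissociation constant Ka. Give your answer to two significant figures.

[H+] = 10^(-2.44) = 3.63 × 10^-3 M
At equilibrium [HA] = 0.0724 − 3.63 × 10^-3 = 6.88 × 10^-2 M
Ka = [H+][A-]/[HA] = (3.63 × 10^-3)² / 6.88 × 10^-2 = 1.9 × 10^-4

Ka = 1.9 × 10^-4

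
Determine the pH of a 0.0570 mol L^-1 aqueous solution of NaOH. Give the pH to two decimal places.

pH = 12.76

NaOH is a strong base; [OH-] = 0.057 M.
pOH = -log(0.057) = 1.24
pH = 14.00 - 1.24 = 12.76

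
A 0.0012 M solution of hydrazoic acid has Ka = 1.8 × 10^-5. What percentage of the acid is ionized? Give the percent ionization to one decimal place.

11.5%

HN3 ⇌ N3- + H+; let x = [H+] at equilibrium.
Ka = x²/(C₀ − x); solving the quadratic gives x = 1.38 × 10^-4 M.
Fraction ionized = 1.38 × 10^-4 / 0.0012 = 0.1150 → 11.5%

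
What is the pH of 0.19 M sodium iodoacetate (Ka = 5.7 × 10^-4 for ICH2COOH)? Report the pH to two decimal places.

pH = 8.26

ICH2COO- is the conjugate base of the weak acid ICH2COOH.
Kb = Kw/Ka = 1.0×10^-14 / 5.7 × 10^-4 = 1.75 × 10^-11
Kb = [OH-]²/(0.19 − [OH-]) = 1.75 × 10^-11
Neglecting [OH-] in the denominator: [OH-] = √(1.75 × 10^-11 × 0.19) = 1.82 × 10^-6 M
pOH = 5.74, so pH = 14.00 − pOH = 8.26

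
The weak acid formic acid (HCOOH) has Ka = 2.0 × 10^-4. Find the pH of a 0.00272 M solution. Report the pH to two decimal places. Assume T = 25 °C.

HCOOH ⇌ HCOO- + H+
From the ICE table, Ka = x²/(0.00272 − x) = 2.0 × 10^-4.
x is not negligible relative to C₀; solve x² + 0.0002·x − 5.44e-07 = 0.
x = (−Ka + √(Ka² + 4·Ka·C₀))/2 = 6.44 × 10^-4 M
pH = −log[H+] = −log(6.44 × 10^-4) = 3.19

pH = 3.19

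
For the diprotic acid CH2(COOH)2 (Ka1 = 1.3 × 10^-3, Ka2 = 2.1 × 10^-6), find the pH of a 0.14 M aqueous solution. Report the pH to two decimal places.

Since Ka1 ≫ Ka2, the first ionization dominates [H+].
Ka1 = x²/(0.14 − x) = 1.3 × 10^-3
Solving the quadratic: x = (−Ka1 + √(Ka1² + 4·Ka1·C₀))/2 = 1.29 × 10^-2 M
pH = −log(1.29 × 10^-2) = 1.89

pH = 1.89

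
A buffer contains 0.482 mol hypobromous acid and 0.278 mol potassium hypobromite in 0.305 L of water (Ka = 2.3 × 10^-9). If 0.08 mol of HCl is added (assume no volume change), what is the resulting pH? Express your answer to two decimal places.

After neutralization: n(HOBr) = 0.562 mol, n(OBr-) = 0.198 mol.
pKa = −log(2.3 × 10^-9) = 8.638
Henderson–Hasselbalch with mole ratio 0.198/0.562: pH = 8.638 + (-0.453)

pH = 8.19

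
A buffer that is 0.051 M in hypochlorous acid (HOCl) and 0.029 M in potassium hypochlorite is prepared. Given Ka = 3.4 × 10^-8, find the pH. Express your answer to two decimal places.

pKa = −log(3.4 × 10^-8) = 7.469
pH = pKa + log([A⁻]/[HA]) = 7.469 + log(0.029/0.051)
pH = 7.469 + (-0.245) = 7.22

pH = 7.22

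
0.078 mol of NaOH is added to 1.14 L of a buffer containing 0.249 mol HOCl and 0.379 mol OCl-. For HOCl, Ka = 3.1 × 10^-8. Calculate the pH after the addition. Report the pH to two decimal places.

pH = 7.94

After neutralization: n(HOCl) = 0.171 mol, n(OCl-) = 0.457 mol.
pKa = −log(3.1 × 10^-8) = 7.509
pH = pKa + log(n_OCl-/n_HOCl) = 7.509 + log(0.457/0.171) = 7.509 + (+0.427)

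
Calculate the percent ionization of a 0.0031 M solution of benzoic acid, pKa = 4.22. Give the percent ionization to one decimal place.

C6H5COOH ⇌ C6H5COO- + H+; let x = [H+] at equilibrium.
Ka = 10^(−4.22) = 6.03 × 10^-5
Ka = x²/(C₀ − x); solving the quadratic gives x = 4.03 × 10^-4 M.
Fraction ionized = 4.03 × 10^-4 / 0.0031 = 0.1300 → 13.0%

13.0%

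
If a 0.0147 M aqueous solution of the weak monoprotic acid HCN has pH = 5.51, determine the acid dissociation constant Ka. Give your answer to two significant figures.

[H+] = 10^(-5.51) = 3.09 × 10^-6 M
At equilibrium [HA] = 0.0147 − 3.09 × 10^-6 = 1.47 × 10^-2 M
Ka = [H+][A-]/[HA] = (3.09 × 10^-6)² / 1.47 × 10^-2 = 6.5 × 10^-10

Ka = 6.5 × 10^-10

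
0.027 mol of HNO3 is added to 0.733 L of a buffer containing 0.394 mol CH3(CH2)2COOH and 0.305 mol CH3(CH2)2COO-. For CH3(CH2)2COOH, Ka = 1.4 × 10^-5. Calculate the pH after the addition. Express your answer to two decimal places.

Added H+ converts CH3(CH2)2COO- to CH3(CH2)2COOH: CH3(CH2)2COOH → 0.421 mol, CH3(CH2)2COO- → 0.278 mol.
pKa = −log(1.4 × 10^-5) = 4.854
pH = pKa + log([A⁻]/[HA]) = 4.854 + log(0.278/0.421) = 4.854 -0.180

pH = 4.67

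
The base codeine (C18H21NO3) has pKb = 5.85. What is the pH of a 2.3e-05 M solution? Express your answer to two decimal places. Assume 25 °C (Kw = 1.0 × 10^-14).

pH = 8.70

C18H21NO3 + H2O ⇌ C18H22NO3+ + OH-
Kb = 10^(−5.85) = 1.41 × 10^-6
Kb = [OH-]²/(2.3e-05 − [OH-]) = 1.41 × 10^-6
[OH-] is not negligible relative to C₀; solve [OH-]² + 1.41e-06·[OH-] − 3.24e-11 = 0.
[OH-] = [−1.41e-06 + √(1.41e-06² + 1.3e-10)]/2 = 5.03 × 10^-6 M
pOH = −log(5.03 × 10^-6) = 5.30; pH = 14.00 − 5.30 = 8.70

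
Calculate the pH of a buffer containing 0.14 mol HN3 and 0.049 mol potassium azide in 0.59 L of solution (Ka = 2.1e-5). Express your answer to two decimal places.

pH = 4.22

pKa = −log(2.1 × 10^-5) = 4.678
pH = pKa + log([A⁻]/[HA]) = 4.678 + log(0.049/0.14)
pH = 4.678 + (-0.456) = 4.22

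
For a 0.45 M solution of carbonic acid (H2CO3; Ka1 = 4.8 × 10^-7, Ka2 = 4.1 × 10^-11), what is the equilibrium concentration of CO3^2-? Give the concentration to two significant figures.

4.1 × 10^-11 M

First ionization gives [H+] ≈ [HCO3-] = 4.65 × 10^-4 M.
Second step: Ka2 = [H+][CO3^2-]/[HCO3-] ≈ [CO3^2-] (since [H+] ≈ [HCO3-]).
So [CO3^2-] ≈ Ka2.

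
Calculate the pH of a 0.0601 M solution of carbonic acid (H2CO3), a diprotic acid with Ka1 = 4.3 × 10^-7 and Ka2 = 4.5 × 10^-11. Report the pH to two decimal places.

Since Ka1 ≫ Ka2, the first ionization dominates [H+].
Ka1 = x²/(0.0601 − x) = 4.3 × 10^-7
x ≈ √(4.3 × 10^-7 × 0.0601) = 1.61 × 10^-4 M
pH = −log(1.61 × 10^-4) = 3.79

pH = 3.79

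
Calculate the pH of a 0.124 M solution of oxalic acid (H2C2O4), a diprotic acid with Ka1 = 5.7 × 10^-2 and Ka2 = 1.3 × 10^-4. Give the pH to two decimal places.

pH = 1.22

Ka1 ≫ Ka2, so treat the first dissociation as the only significant source of H+.
Ka1 = x²/(0.124 − x) = 5.7 × 10^-2
Solving the quadratic: x = (−Ka1 + √(Ka1² + 4·Ka1·C₀))/2 = 6.03 × 10^-2 M
pH = −log(6.03 × 10^-2) = 1.22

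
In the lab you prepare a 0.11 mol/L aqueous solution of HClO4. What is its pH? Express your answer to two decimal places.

HClO4 is a strong acid and dissociates completely, so [H+] = 0.11 M.
pH = -log(0.11) = 0.96

pH = 0.96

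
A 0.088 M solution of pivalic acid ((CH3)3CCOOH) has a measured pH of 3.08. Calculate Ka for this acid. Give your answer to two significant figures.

[H+] = 10^(-3.08) = 8.32 × 10^-4 M
At equilibrium [HA] = 0.088 − 8.32 × 10^-4 = 8.72 × 10^-2 M
Ka = [H+][A-]/[HA] = (8.32 × 10^-4)² / 8.72 × 10^-2 = 7.9 × 10^-6

Ka = 7.9 × 10^-6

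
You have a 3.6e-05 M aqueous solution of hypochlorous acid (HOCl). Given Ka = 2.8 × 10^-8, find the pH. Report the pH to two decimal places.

pH = 6.00

HOCl ⇌ OCl- + H+
Let x = [H+] at equilibrium. Ka = x²/(3.6e-05 − x).
Assume x ≪ 3.6e-05: x ≈ √(2.8 × 10^-8 × 3.6e-05) = 1.00 × 10^-6 M
Check: 2.8% ionized — well under 5%, approximation valid.
pH = −log[H+] = −log(1.00 × 10^-6) = 6.00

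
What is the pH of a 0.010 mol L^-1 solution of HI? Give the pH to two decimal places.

HI is a strong acid and dissociates completely, so [H+] = 0.010 M.
pH = -log(0.01) = 2.00

pH = 2.00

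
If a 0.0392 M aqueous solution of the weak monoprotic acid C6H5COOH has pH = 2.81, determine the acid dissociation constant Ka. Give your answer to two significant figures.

[H+] = 10^(-2.81) = 1.55 × 10^-3 M
At equilibrium [HA] = 0.0392 − 1.55 × 10^-3 = 3.76 × 10^-2 M
Ka = [H+][A-]/[HA] = (1.55 × 10^-3)² / 3.76 × 10^-2 = 6.4 × 10^-5

Ka = 6.4 × 10^-5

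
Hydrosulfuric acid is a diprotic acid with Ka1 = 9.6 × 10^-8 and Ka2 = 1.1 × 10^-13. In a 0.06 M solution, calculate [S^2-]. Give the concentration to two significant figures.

First ionization gives [H+] ≈ [HS-] = 7.59 × 10^-5 M.
Second step: Ka2 = [H+][S^2-]/[HS-] ≈ [S^2-] (since [H+] ≈ [HS-]).
So [S^2-] ≈ Ka2.

1.1 × 10^-13 M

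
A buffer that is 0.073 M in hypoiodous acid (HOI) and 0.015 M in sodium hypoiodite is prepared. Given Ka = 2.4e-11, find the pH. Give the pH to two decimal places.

pH = 9.93

pKa = −log(2.4 × 10^-11) = 10.620
Henderson–Hasselbalch: pH = pKa + log([OI-]/[HOI]) = 10.620 + log(0.015/0.073)
pH = 10.620 + (-0.687) = 9.93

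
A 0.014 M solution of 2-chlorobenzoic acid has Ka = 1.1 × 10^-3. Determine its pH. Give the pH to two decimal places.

ClC6H4COOH ⇌ ClC6H4COO- + H+
Let x = [H+] at equilibrium. Ka = x²/(0.014 − x).
Here C₀/Ka ≈ 12.7, so the small-x approximation fails. Use the quadratic:
x = [−0.0011 + √(0.0011² + 6.16e-05)]/2 = 3.41 × 10^-3 M
pH = −log(3.41 × 10^-3) = 2.47

pH = 2.47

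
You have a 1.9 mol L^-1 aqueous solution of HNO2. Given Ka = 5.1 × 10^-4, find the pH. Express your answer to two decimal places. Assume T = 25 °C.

HNO2 ⇌ NO2- + H+
Ka = [H+]²/(1.9 − [H+]) = 5.1 × 10^-4
Assume [H+] ≪ 1.9: [H+] ≈ √(5.1 × 10^-4 × 1.9) = 3.11 × 10^-2 M
Check: 1.6% ionized — well under 5%, approximation valid.
pH = −log(3.11 × 10^-2) = 1.51

pH = 1.51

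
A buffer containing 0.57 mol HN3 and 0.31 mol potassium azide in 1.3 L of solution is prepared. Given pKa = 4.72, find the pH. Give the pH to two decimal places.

pH = 4.46

Henderson–Hasselbalch: pH = pKa + log([N3-]/[HN3]) = 4.72 + log(0.31/0.57)
pH = 4.72 + (-0.265) = 4.46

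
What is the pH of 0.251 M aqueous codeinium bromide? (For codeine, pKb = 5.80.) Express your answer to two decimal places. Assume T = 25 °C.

pH = 4.40

C18H22NO3+ is the conjugate acid of the weak base C18H21NO3.
Kb = 10^(−5.80) = 1.58 × 10^-6
Ka = Kw/Kb = 1.0×10^-14 / 1.58 × 10^-6 = 6.33 × 10^-9
Let x = [H+] at equilibrium. Ka = x²/(0.251 − x).
Neglecting x in the denominator: x = √(6.33 × 10^-9 × 0.251) = 3.99 × 10^-5 M
Check: 0.016% ionized — well under 5%, approximation valid.
pH = −log[H+] = −log(3.99 × 10^-5) = 4.40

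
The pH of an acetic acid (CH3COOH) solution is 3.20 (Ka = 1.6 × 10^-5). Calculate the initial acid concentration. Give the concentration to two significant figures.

[H+] = 10^(-3.20) = 6.31 × 10^-4 M = x
Ka = x²/(C₀ − x) ⇒ C₀ = x + x²/Ka
C₀ = 6.31 × 10^-4 + (6.31 × 10^-4)²/(1.6 × 10^-5) = 2.55 × 10^-2 M

C₀ = 2.6 × 10^-2 M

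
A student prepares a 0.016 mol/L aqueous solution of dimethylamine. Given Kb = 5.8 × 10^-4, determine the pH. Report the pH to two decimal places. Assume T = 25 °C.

pH = 11.44

(CH3)2NH + H2O ⇌ (CH3)2NH2+ + OH-
Let x = [OH-] at equilibrium. Kb = x²/(0.016 − x).
x is not negligible relative to C₀; solve x² + 0.00058·x − 9.28e-06 = 0.
x = [−0.00058 + √(0.00058² + 3.71e-05)]/2 = 2.77 × 10^-3 M
pOH = 2.56, so pH = 14.00 − pOH = 11.44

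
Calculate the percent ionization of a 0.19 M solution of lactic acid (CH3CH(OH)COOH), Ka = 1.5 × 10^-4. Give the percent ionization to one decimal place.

CH3CH(OH)COOH ⇌ CH3CH(OH)COO- + H+; let x = [H+] at equilibrium.
x ≈ √(Ka·C₀) = √(1.5 × 10^-4 × 0.19) = 5.34 × 10^-3 M
% ionization = x/C₀ × 100% = 5.34 × 10^-3/0.19 × 100% = 2.8%

2.8%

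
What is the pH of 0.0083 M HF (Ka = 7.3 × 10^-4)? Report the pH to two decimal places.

pH = 2.67

HF ⇌ F- + H+
From the ICE table, Ka = x²/(0.0083 − x) = 7.3 × 10^-4.
x is not negligible relative to C₀; solve x² + 0.00073·x − 6.06e-06 = 0.
x = [−0.00073 + √(0.00073² + 2.42e-05)]/2 = 2.12 × 10^-3 M
pH = −log[H+] = −log(2.12 × 10^-3) = 2.67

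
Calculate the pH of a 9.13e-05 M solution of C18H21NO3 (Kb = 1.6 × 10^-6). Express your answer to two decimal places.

pH = 9.05

C18H21NO3 + H2O ⇌ C18H22NO3+ + OH-
Let x = [OH-] at equilibrium. Kb = x²/(9.13e-05 − x).
The 5% rule fails; solving x² + Kb·x − Kb·C₀ = 0 exactly:
x = (−Kb + √(Kb² + 4·Kb·C₀))/2 = 1.13 × 10^-5 M
pOH = −log(1.13 × 10^-5) = 4.95; pH = 14.00 − 4.95 = 9.05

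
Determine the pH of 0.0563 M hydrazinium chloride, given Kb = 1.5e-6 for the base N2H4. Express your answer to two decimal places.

N2H5+ is the conjugate acid of the weak base N2H4.
Ka = Kw/Kb = 1.0×10^-14 / 1.5 × 10^-6 = 6.67 × 10^-9
Ka = [H+]²/(0.0563 − [H+]) = 6.67 × 10^-9
Assume [H+] ≪ 0.0563: [H+] ≈ √(6.67 × 10^-9 × 0.0563) = 1.94 × 10^-5 M
([H+]/C₀ = 0.034% < 5%, so the approximation holds.)
pH = −log(1.94 × 10^-5) = 4.71

pH = 4.71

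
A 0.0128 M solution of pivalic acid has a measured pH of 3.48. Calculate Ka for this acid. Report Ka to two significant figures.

Ka = 8.8 × 10^-6

[H+] = 10^(-3.48) = 3.31 × 10^-4 M
At equilibrium [HA] = 0.0128 − 3.31 × 10^-4 = 1.25 × 10^-2 M
Ka = [H+][A-]/[HA] = (3.31 × 10^-4)² / 1.25 × 10^-2 = 8.8 × 10^-6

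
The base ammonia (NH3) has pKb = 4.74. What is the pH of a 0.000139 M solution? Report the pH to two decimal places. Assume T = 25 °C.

NH3 + H2O ⇌ NH4+ + OH-
Kb = 10^(−4.74) = 1.82 × 10^-5
Kb = x²/(0.000139 − x) = 1.82 × 10^-5
x is not negligible relative to C₀; solve x² + 1.82e-05·x − 2.53e-09 = 0.
x = (−Kb + √(Kb² + 4·Kb·C₀))/2 = 4.20 × 10^-5 M
pOH = −log(4.20 × 10^-5) = 4.38; pH = 14.00 − 4.38 = 9.62

pH = 9.62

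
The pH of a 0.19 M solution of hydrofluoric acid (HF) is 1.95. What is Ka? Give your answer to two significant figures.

Ka = 7.0 × 10^-4

[H+] = 10^(-1.95) = 1.12 × 10^-2 M
At equilibrium [HA] = 0.19 − 1.12 × 10^-2 = 1.79 × 10^-1 M
Ka = [H+][A-]/[HA] = (1.12 × 10^-2)² / 1.79 × 10^-1 = 7.0 × 10^-4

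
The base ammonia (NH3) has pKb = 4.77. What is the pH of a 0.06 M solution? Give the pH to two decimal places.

pH = 11.00

NH3 + H2O ⇌ NH4+ + OH-
Kb = 10^(−4.77) = 1.70 × 10^-5
Kb = x²/(0.06 − x) = 1.70 × 10^-5
Neglecting x in the denominator: x = √(1.70 × 10^-5 × 0.06) = 1.01 × 10^-3 M
(x/C₀ = 1.7% < 5%, so the approximation holds.)
pOH = 3.00, so pH = 14.00 − pOH = 11.00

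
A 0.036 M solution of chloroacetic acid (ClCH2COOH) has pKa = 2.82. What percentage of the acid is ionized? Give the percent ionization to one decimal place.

18.5%

ClCH2COOH ⇌ ClCH2COO- + H+; let x = [H+] at equilibrium.
Ka = 10^(−2.82) = 1.51 × 10^-3
Solve x² + 0.00151x − 5.44e-05 = 0 → x = 6.66 × 10^-3 M
% ionization = x/C₀ × 100% = 6.66 × 10^-3/0.036 × 100% = 18.5%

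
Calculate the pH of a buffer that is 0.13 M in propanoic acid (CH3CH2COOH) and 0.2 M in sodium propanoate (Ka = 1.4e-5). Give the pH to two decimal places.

pKa = −log(1.4 × 10^-5) = 4.854
Henderson–Hasselbalch: pH = pKa + log([CH3CH2COO-]/[CH3CH2COOH]) = 4.854 + log(0.2/0.13)
pH = 4.854 + (+0.187) = 5.04

pH = 5.04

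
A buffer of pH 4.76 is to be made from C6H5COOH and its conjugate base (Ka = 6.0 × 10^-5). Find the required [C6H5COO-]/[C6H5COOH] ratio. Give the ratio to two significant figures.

pKa = -log(6.0 × 10^-5) = 4.222
pH = pKa + log(r) ⇒ log(r) = 4.76 − 4.222 = +0.538
r = [C6H5COO-]/[C6H5COOH] = 10^(+0.538) = 3.45

ratio = 3.5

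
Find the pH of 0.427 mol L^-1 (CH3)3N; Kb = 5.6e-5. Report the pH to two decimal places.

(CH3)3N + H2O ⇌ (CH3)3NH+ + OH-
From the ICE table, Kb = x²/(0.427 − x) = 5.6 × 10^-5.
Assume x ≪ 0.427: x ≈ √(5.6 × 10^-5 × 0.427) = 4.89 × 10^-3 M
(x/C₀ = 1.1% < 5%, so the approximation holds.)
pOH = −log(4.89 × 10^-3) = 2.31; pH = 14.00 − 2.31 = 11.69

pH = 11.69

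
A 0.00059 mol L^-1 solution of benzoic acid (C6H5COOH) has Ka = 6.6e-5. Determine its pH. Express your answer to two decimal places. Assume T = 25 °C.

C6H5COOH ⇌ C6H5COO- + H+
Ka = x²/(0.00059 − x) = 6.6 × 10^-5
The 5% rule fails; solving x² + Ka·x − Ka·C₀ = 0 exactly:
x = (−Ka + √(Ka² + 4·Ka·C₀))/2 = 1.67 × 10^-4 M
pH = −log(1.67 × 10^-4) = 3.78

pH = 3.78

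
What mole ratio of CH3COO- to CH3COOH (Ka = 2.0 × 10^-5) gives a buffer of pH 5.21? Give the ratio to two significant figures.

pKa = -log(2.0 × 10^-5) = 4.699
pH = pKa + log(r) ⇒ log(r) = 5.21 − 4.699 = +0.511
r = [CH3COO-]/[CH3COOH] = 10^(+0.511) = 3.24

ratio = 3.2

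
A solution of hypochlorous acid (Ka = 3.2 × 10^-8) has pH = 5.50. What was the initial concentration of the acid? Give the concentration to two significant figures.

C₀ = 3.2 × 10^-4 M

[H+] = 10^(-5.50) = 3.16 × 10^-6 M = x
Ka = x²/(C₀ − x) ⇒ C₀ = x + x²/Ka
C₀ = 3.16 × 10^-6 + (3.16 × 10^-6)²/(3.2 × 10^-8) = 3.15 × 10^-4 M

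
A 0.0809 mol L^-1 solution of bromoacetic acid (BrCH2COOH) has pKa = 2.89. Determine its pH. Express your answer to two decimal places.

pH = 2.02

BrCH2COOH ⇌ BrCH2COO- + H+
Ka = 10^(−2.89) = 1.29 × 10^-3
Ka = [H+]²/(0.0809 − [H+]) = 1.29 × 10^-3
Here C₀/Ka ≈ 62.7, so the small-[H+] approximation fails. Use the quadratic:
[H+] = (−Ka + √(Ka² + 4·Ka·C₀))/2 = 9.59 × 10^-3 M
pH = −log[H+] = −log(9.59 × 10^-3) = 2.02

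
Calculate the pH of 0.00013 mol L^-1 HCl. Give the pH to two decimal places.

HCl is a strong acid and dissociates completely, so [H+] = 0.00013 M.
pH = -log(0.00013) = 3.89

pH = 3.89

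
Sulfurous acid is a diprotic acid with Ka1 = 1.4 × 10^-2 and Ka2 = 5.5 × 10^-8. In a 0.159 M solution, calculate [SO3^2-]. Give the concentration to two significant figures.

5.5 × 10^-8 M

First ionization gives [H+] ≈ [HSO3-] = 4.07 × 10^-2 M.
Second step: Ka2 = [H+][SO3^2-]/[HSO3-] ≈ [SO3^2-] (since [H+] ≈ [HSO3-]).
So [SO3^2-] ≈ Ka2.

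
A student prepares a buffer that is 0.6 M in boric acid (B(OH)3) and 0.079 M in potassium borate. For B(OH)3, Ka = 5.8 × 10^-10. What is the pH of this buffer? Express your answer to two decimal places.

pKa = −log(5.8 × 10^-10) = 9.237
Using pH = pKa + log([base]/[acid]) with [base]/[acid] = 0.079/0.6:
pH = 9.237 + (-0.881) = 8.36

pH = 8.36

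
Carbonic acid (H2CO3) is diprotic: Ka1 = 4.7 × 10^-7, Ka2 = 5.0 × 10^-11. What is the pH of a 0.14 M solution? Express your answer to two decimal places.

Ka1 ≫ Ka2, so treat the first dissociation as the only significant source of H+.
Ka1 = x²/(0.14 − x) = 4.7 × 10^-7
x ≈ √(4.7 × 10^-7 × 0.14) = 2.57 × 10^-4 M
pH = −log(2.57 × 10^-4) = 3.59

pH = 3.59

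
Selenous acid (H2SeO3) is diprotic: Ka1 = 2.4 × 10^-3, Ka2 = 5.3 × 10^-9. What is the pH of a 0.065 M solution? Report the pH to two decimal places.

pH = 1.95

Since Ka1 ≫ Ka2, the first ionization dominates [H+].
Ka1 = x²/(0.065 − x) = 2.4 × 10^-3
Solving the quadratic: x = (−Ka1 + √(Ka1² + 4·Ka1·C₀))/2 = 1.13 × 10^-2 M
pH = −log(1.13 × 10^-2) = 1.95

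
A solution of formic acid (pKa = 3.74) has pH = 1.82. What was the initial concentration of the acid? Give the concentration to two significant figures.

C₀ = 1.3 M

[H+] = 10^(-1.82) = 1.51 × 10^-2 M = x
Ka = 10^(−3.74) = 1.82 × 10^-4
Ka = x²/(C₀ − x) ⇒ C₀ = x + x²/Ka
C₀ = 1.51 × 10^-2 + (1.51 × 10^-2)²/(1.82 × 10^-4) = 1.27 M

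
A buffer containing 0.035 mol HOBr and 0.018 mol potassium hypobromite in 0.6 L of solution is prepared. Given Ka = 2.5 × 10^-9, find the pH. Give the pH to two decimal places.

pH = 8.31

pKa = −log(2.5 × 10^-9) = 8.602
Using pH = pKa + log([base]/[acid]) with [base]/[acid] = 0.018/0.035:
pH = 8.602 + (-0.289) = 8.31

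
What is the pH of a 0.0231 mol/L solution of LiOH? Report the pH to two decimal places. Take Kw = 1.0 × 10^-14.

LiOH is a strong base; [OH-] = 0.0231 M.
pOH = -log(0.0231) = 1.64
pH = 14.00 - 1.64 = 12.36

pH = 12.36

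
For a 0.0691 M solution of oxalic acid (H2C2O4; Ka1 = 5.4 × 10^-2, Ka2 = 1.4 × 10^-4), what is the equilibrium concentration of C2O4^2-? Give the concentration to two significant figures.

1.4 × 10^-4 M

First ionization gives [H+] ≈ [HC2O4-] = 3.98 × 10^-2 M.
Second step: Ka2 = [H+][C2O4^2-]/[HC2O4-] ≈ [C2O4^2-] (since [H+] ≈ [HC2O4-]).
So [C2O4^2-] ≈ Ka2.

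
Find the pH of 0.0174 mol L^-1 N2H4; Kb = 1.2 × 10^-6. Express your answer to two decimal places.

pH = 10.16

N2H4 + H2O ⇌ N2H5+ + OH-
Kb = [OH-]²/(0.0174 − [OH-]) = 1.2 × 10^-6
Neglecting [OH-] in the denominator: [OH-] = √(1.2 × 10^-6 × 0.0174) = 1.44 × 10^-4 M
Check: 0.83% ionized — well under 5%, approximation valid.
pOH = −log(1.44 × 10^-4) = 3.84; pH = 14.00 − 3.84 = 10.16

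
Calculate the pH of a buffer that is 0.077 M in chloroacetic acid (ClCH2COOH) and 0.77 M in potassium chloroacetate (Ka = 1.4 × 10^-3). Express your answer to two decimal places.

pKa = −log(1.4 × 10^-3) = 2.854
Using pH = pKa + log([base]/[acid]) with [base]/[acid] = 0.77/0.077:
pH = 2.854 + (+1.000) = 3.85

pH = 3.85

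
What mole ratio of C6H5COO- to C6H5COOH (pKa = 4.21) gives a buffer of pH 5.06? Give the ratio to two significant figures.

pH = pKa + log(r) ⇒ log(r) = 5.06 − 4.21 = +0.85
r = [C6H5COO-]/[C6H5COOH] = 10^(+0.85) = 7.08

ratio = 7.1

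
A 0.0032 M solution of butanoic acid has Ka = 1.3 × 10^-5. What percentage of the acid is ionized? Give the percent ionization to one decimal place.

CH3(CH2)2COOH ⇌ CH3(CH2)2COO- + H+; let x = [H+] at equilibrium.
Solve x² + 1.3e-05x − 4.16e-08 = 0 → x = 1.98 × 10^-4 M
% ionization = x/C₀ × 100% = 1.98 × 10^-4/0.0032 × 100% = 6.2%

6.2%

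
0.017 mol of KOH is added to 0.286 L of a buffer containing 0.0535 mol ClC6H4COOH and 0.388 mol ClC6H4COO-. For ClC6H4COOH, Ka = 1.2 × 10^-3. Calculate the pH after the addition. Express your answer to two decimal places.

pH = 3.97

OH- converts ClC6H4COOH to ClC6H4COO-: ClC6H4COOH → 0.0365 mol, ClC6H4COO- → 0.405 mol.
pKa = −log(1.2 × 10^-3) = 2.921
Henderson–Hasselbalch with mole ratio 0.405/0.0365: pH = 2.921 + (+1.045)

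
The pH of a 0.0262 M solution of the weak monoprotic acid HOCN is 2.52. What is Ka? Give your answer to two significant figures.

[H+] = 10^(-2.52) = 3.02 × 10^-3 M
At equilibrium [HA] = 0.0262 − 3.02 × 10^-3 = 2.32 × 10^-2 M
Ka = [H+][A-]/[HA] = (3.02 × 10^-3)² / 2.32 × 10^-2 = 3.9 × 10^-4

Ka = 3.9 × 10^-4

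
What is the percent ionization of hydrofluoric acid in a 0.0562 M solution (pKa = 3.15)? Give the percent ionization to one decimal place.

HF ⇌ F- + H+; let x = [H+] at equilibrium.
Ka = 10^(−3.15) = 7.08 × 10^-4
Ka = x²/(C₀ − x); solving the quadratic gives x = 5.96 × 10^-3 M.
% ionization = x/C₀ × 100% = 5.96 × 10^-3/0.0562 × 100% = 10.6%

10.6%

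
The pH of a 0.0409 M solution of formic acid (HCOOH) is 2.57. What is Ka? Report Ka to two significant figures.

Ka = 1.9 × 10^-4

[H+] = 10^(-2.57) = 2.69 × 10^-3 M
At equilibrium [HA] = 0.0409 − 2.69 × 10^-3 = 3.82 × 10^-2 M
Ka = [H+][A-]/[HA] = (2.69 × 10^-3)² / 3.82 × 10^-2 = 1.9 × 10^-4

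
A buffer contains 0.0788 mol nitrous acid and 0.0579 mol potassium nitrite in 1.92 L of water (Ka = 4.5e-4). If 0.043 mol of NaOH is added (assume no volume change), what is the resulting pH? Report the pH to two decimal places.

pH = 3.80

After neutralization: n(HNO2) = 0.0358 mol, n(NO2-) = 0.101 mol.
pKa = −log(4.5 × 10^-4) = 3.347
Henderson–Hasselbalch with mole ratio 0.101/0.0358: pH = 3.347 + (+0.450)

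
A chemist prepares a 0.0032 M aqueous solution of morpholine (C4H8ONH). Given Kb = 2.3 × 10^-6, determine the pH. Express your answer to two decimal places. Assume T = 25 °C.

pH = 9.93

C4H8ONH + H2O ⇌ C4H8ONH2+ + OH-
Kb = x²/(0.0032 − x) = 2.3 × 10^-6
Neglecting x in the denominator: x = √(2.3 × 10^-6 × 0.0032) = 8.58 × 10^-5 M
pOH = −log(8.58 × 10^-5) = 4.07; pH = 14.00 − 4.07 = 9.93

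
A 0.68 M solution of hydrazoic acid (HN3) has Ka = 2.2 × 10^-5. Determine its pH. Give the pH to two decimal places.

HN3 ⇌ N3- + H+
Ka = x²/(0.68 − x) = 2.2 × 10^-5
Since Ka ≪ C₀, x ≈ √(Ka·C₀) = 3.87 × 10^-3 M.
(x/C₀ = 0.57% < 5%, so the approximation holds.)
pH = −log[H+] = −log(3.87 × 10^-3) = 2.41

pH = 2.41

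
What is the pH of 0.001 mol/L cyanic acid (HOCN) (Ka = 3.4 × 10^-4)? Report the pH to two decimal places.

HOCN ⇌ OCN- + H+
From the ICE table, Ka = x²/(0.001 − x) = 3.4 × 10^-4.
x is not negligible relative to C₀; solve x² + 0.00034·x − 3.4e-07 = 0.
x = (−Ka + √(Ka² + 4·Ka·C₀))/2 = 4.37 × 10^-4 M
pH = −log(4.37 × 10^-4) = 3.36

pH = 3.36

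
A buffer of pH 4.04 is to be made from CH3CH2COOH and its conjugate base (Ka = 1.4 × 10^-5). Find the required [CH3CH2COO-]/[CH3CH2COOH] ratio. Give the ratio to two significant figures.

pKa = -log(1.4 × 10^-5) = 4.854
pH = pKa + log(r) ⇒ log(r) = 4.04 − 4.854 = -0.814
r = [CH3CH2COO-]/[CH3CH2COOH] = 10^(-0.814) = 0.153

ratio = 0.15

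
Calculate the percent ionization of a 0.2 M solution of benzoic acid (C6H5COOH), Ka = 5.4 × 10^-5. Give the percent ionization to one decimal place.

1.6%

C6H5COOH ⇌ C6H5COO- + H+; let x = [H+] at equilibrium.
x ≈ √(Ka·C₀) = √(5.4 × 10^-5 × 0.2) = 3.29 × 10^-3 M
Fraction ionized = 3.29 × 10^-3 / 0.2 = 0.0164 → 1.6%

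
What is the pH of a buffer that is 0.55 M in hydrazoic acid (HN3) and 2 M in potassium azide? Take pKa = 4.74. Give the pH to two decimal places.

pH = 5.30

Henderson–Hasselbalch: pH = pKa + log([N3-]/[HN3]) = 4.74 + log(2/0.55)
pH = 4.74 + (+0.561) = 5.30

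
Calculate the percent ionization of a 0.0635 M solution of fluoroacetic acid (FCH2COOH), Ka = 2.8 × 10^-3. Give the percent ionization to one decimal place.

18.9%

FCH2COOH ⇌ FCH2COO- + H+; let x = [H+] at equilibrium.
Solve x² + 0.0028x − 0.000178 = 0 → x = 1.20 × 10^-2 M
% ionization = x/C₀ × 100% = 1.20 × 10^-2/0.0635 × 100% = 18.9%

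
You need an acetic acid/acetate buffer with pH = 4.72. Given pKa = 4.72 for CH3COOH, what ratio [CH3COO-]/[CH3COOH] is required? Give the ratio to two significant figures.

pH = pKa + log(r) ⇒ log(r) = 4.72 − 4.72 = +0.00
r = [CH3COO-]/[CH3COOH] = 10^(+0.00) = 1

ratio = 1.0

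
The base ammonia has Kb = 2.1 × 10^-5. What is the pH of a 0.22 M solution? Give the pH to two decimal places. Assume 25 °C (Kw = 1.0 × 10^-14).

NH3 + H2O ⇌ NH4+ + OH-
Kb = [OH-]²/(0.22 − [OH-]) = 2.1 × 10^-5
Since Kb ≪ C₀, [OH-] ≈ √(Kb·C₀) = 2.15 × 10^-3 M.
pOH = 2.67, so pH = 14.00 − pOH = 11.33

pH = 11.33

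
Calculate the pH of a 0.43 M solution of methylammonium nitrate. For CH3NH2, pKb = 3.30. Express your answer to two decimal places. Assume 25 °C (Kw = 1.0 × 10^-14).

CH3NH3+ is the conjugate acid of the weak base CH3NH2.
Kb = 10^(−3.30) = 5.01 × 10^-4
Ka = Kw/Kb = 1.0×10^-14 / 5.01 × 10^-4 = 2.00 × 10^-11
From the ICE table, Ka = [H+]²/(0.43 − [H+]) = 2.00 × 10^-11.
Neglecting [H+] in the denominator: [H+] = √(2.00 × 10^-11 × 0.43) = 2.93 × 10^-6 M
([H+]/C₀ = 0.00068% < 5%, so the approximation holds.)
pH = −log[H+] = −log(2.93 × 10^-6) = 5.53

pH = 5.53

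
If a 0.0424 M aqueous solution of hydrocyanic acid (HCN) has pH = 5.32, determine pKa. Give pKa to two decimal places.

[H+] = 10^(-5.32) = 4.79 × 10^-6 M
At equilibrium [HA] = 0.0424 − 4.79 × 10^-6 = 4.24 × 10^-2 M
Ka = [H+][A-]/[HA] = (4.79 × 10^-6)² / 4.24 × 10^-2 = 5.41 × 10^-10
pKa = -log(5.41 × 10^-10) = 9.27

pKa = 9.27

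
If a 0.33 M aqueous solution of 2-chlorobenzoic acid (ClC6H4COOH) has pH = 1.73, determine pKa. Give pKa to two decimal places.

[H+] = 10^(-1.73) = 1.86 × 10^-2 M
At equilibrium [HA] = 0.33 − 1.86 × 10^-2 = 3.11 × 10^-1 M
Ka = [H+][A-]/[HA] = (1.86 × 10^-2)² / 3.11 × 10^-1 = 1.11 × 10^-3
pKa = -log(1.11 × 10^-3) = 2.95

pKa = 2.95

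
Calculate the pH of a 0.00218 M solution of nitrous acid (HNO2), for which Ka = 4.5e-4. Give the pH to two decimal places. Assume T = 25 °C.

HNO2 ⇌ NO2- + H+
From the ICE table, Ka = [H+]²/(0.00218 − [H+]) = 4.5 × 10^-4.
Here C₀/Ka ≈ 4.84, so the small-[H+] approximation fails. Use the quadratic:
[H+] = (−Ka + √(Ka² + 4·Ka·C₀))/2 = 7.91 × 10^-4 M
pH = −log(7.91 × 10^-4) = 3.10

pH = 3.10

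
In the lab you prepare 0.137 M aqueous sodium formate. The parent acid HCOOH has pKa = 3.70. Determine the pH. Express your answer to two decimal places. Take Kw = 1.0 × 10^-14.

HCOO- is the conjugate base of the weak acid HCOOH.
Ka = 10^(−3.70) = 2.00 × 10^-4
Kb = Kw/Ka = 1.0×10^-14 / 2.00 × 10^-4 = 5.00 × 10^-11
From the ICE table, Kb = [OH-]²/(0.137 − [OH-]) = 5.00 × 10^-11.
Neglecting [OH-] in the denominator: [OH-] = √(5.00 × 10^-11 × 0.137) = 2.62 × 10^-6 M
pOH = −log(2.62 × 10^-6) = 5.58; pH = 14.00 − 5.58 = 8.42

pH = 8.42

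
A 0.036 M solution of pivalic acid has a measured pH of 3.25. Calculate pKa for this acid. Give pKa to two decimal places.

[H+] = 10^(-3.25) = 5.62 × 10^-4 M
At equilibrium [HA] = 0.036 − 5.62 × 10^-4 = 3.54 × 10^-2 M
Ka = [H+][A-]/[HA] = (5.62 × 10^-4)² / 3.54 × 10^-2 = 8.92 × 10^-6
pKa = -log(8.92 × 10^-6) = 5.05

pKa = 5.05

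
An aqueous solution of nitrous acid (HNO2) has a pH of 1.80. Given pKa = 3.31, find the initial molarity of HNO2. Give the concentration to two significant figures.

[H+] = 10^(-1.80) = 1.58 × 10^-2 M = x
Ka = 10^(−3.31) = 4.90 × 10^-4
Ka = x²/(C₀ − x) ⇒ C₀ = x + x²/Ka
C₀ = 1.58 × 10^-2 + (1.58 × 10^-2)²/(4.90 × 10^-4) = 5.25 × 10^-1 M

C₀ = 5.3 × 10^-1 M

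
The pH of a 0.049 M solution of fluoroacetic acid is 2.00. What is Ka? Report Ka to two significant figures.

Ka = 2.6 × 10^-3

[H+] = 10^(-2.00) = 1.00 × 10^-2 M
At equilibrium [HA] = 0.049 − 1.00 × 10^-2 = 3.90 × 10^-2 M
Ka = [H+][A-]/[HA] = (1.00 × 10^-2)² / 3.90 × 10^-2 = 2.6 × 10^-3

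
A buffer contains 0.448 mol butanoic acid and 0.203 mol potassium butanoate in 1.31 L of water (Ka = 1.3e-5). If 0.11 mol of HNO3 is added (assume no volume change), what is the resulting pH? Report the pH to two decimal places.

After neutralization: n(CH3(CH2)2COOH) = 0.558 mol, n(CH3(CH2)2COO-) = 0.093 mol.
pKa = −log(1.3 × 10^-5) = 4.886
Henderson–Hasselbalch with mole ratio 0.093/0.558: pH = 4.886 + (-0.778)

pH = 4.11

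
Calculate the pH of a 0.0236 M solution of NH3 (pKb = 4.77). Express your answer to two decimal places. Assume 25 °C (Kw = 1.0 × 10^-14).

NH3 + H2O ⇌ NH4+ + OH-
Kb = 10^(−4.77) = 1.70 × 10^-5
From the ICE table, Kb = [OH-]²/(0.0236 − [OH-]) = 1.70 × 10^-5.
Neglecting [OH-] in the denominator: [OH-] = √(1.70 × 10^-5 × 0.0236) = 6.33 × 10^-4 M
pOH = 3.20, so pH = 14.00 − pOH = 10.80

pH = 10.80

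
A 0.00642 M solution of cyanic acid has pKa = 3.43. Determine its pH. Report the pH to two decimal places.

HOCN ⇌ OCN- + H+
Ka = 10^(−3.43) = 3.72 × 10^-4
Ka = [H+]²/(0.00642 − [H+]) = 3.72 × 10^-4
The 5% rule fails; solving [H+]² + Ka·[H+] − Ka·C₀ = 0 exactly:
[H+] = (−Ka + √(Ka² + 4·Ka·C₀))/2 = 1.37 × 10^-3 M
pH = −log(1.37 × 10^-3) = 2.86

pH = 2.86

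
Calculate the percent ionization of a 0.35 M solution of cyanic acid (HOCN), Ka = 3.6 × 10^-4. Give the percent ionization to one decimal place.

HOCN ⇌ OCN- + H+; let x = [H+] at equilibrium.
x ≈ √(Ka·C₀) = √(3.6 × 10^-4 × 0.35) = 1.12 × 10^-2 M
% ionization = x/C₀ × 100% = 1.12 × 10^-2/0.35 × 100% = 3.2%

3.2%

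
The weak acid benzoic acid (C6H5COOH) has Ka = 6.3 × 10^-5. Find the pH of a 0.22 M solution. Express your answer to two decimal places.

pH = 2.43

C6H5COOH ⇌ C6H5COO- + H+
Ka = [H+]²/(0.22 − [H+]) = 6.3 × 10^-5
Assume [H+] ≪ 0.22: [H+] ≈ √(6.3 × 10^-5 × 0.22) = 3.72 × 10^-3 M
([H+]/C₀ = 1.7% < 5%, so the approximation holds.)
pH = −log[H+] = −log(3.72 × 10^-3) = 2.43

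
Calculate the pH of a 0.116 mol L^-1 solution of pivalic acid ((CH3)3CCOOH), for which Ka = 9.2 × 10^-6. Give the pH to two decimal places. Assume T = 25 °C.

(CH3)3CCOOH ⇌ (CH3)3CCOO- + H+
Ka = [H+]²/(0.116 − [H+]) = 9.2 × 10^-6
Since Ka ≪ C₀, [H+] ≈ √(Ka·C₀) = 1.03 × 10^-3 M.
pH = −log(1.03 × 10^-3) = 2.99

pH = 2.99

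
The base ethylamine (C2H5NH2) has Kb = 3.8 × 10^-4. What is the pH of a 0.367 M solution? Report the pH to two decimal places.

pH = 12.07

C2H5NH2 + H2O ⇌ C2H5NH3+ + OH-
Kb = [OH-]²/(0.367 − [OH-]) = 3.8 × 10^-4
Neglecting [OH-] in the denominator: [OH-] = √(3.8 × 10^-4 × 0.367) = 1.18 × 10^-2 M
pOH = −log(1.18 × 10^-2) = 1.93; pH = 14.00 − 1.93 = 12.07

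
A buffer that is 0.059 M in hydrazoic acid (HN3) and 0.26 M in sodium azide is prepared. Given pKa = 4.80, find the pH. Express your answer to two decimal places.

pH = 5.44

Using pH = pKa + log([base]/[acid]) with [base]/[acid] = 0.26/0.059:
pH = 4.80 + (+0.644) = 5.44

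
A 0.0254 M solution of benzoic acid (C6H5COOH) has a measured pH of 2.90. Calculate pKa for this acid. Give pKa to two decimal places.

[H+] = 10^(-2.90) = 1.26 × 10^-3 M
At equilibrium [HA] = 0.0254 − 1.26 × 10^-3 = 2.41 × 10^-2 M
Ka = [H+][A-]/[HA] = (1.26 × 10^-3)² / 2.41 × 10^-2 = 6.59 × 10^-5
pKa = -log(6.59 × 10^-5) = 4.18

pKa = 4.18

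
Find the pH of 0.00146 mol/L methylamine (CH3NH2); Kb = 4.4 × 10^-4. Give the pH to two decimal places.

CH3NH2 + H2O ⇌ CH3NH3+ + OH-
Let x = [OH-] at equilibrium. Kb = x²/(0.00146 − x).
Here C₀/Kb ≈ 3.32, so the small-x approximation fails. Use the quadratic:
x = [−0.00044 + √(0.00044² + 2.57e-06)]/2 = 6.11 × 10^-4 M
pOH = −log(6.11 × 10^-4) = 3.21; pH = 14.00 − 3.21 = 10.79

pH = 10.79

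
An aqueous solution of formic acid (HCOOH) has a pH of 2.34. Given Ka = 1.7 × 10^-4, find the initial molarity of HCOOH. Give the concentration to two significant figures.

C₀ = 1.3 × 10^-1 M

[H+] = 10^(-2.34) = 4.57 × 10^-3 M = x
Ka = x²/(C₀ − x) ⇒ C₀ = x + x²/Ka
C₀ = 4.57 × 10^-3 + (4.57 × 10^-3)²/(1.7 × 10^-4) = 1.27 × 10^-1 M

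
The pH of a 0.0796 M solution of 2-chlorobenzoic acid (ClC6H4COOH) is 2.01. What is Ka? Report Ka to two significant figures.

Ka = 1.4 × 10^-3

[H+] = 10^(-2.01) = 9.77 × 10^-3 M
At equilibrium [HA] = 0.0796 − 9.77 × 10^-3 = 6.98 × 10^-2 M
Ka = [H+][A-]/[HA] = (9.77 × 10^-3)² / 6.98 × 10^-2 = 1.4 × 10^-3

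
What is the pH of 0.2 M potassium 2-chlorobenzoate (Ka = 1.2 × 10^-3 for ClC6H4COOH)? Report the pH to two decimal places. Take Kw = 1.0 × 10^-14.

ClC6H4COO- is the conjugate base of the weak acid ClC6H4COOH.
Kb = Kw/Ka = 1.0×10^-14 / 1.2 × 10^-3 = 8.33 × 10^-12
Kb = x²/(0.2 − x) = 8.33 × 10^-12
Since Kb ≪ C₀, x ≈ √(Kb·C₀) = 1.29 × 10^-6 M.
pOH = 5.89, so pH = 14.00 − pOH = 8.11

pH = 8.11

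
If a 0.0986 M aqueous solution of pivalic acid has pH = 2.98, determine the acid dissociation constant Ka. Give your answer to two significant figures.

[H+] = 10^(-2.98) = 1.05 × 10^-3 M
At equilibrium [HA] = 0.0986 − 1.05 × 10^-3 = 9.75 × 10^-2 M
Ka = [H+][A-]/[HA] = (1.05 × 10^-3)² / 9.75 × 10^-2 = 1.1 × 10^-5

Ka = 1.1 × 10^-5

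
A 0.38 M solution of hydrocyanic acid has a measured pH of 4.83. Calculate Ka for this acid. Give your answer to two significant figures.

[H+] = 10^(-4.83) = 1.48 × 10^-5 M
At equilibrium [HA] = 0.38 − 1.48 × 10^-5 = 3.80 × 10^-1 M
Ka = [H+][A-]/[HA] = (1.48 × 10^-5)² / 3.80 × 10^-1 = 5.8 × 10^-10

Ka = 5.8 × 10^-10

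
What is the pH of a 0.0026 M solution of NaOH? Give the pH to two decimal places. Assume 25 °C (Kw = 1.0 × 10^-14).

pH = 11.41

NaOH is a strong base; [OH-] = 0.0026 M.
pOH = -log(0.0026) = 2.59
pH = 14.00 - 2.59 = 11.41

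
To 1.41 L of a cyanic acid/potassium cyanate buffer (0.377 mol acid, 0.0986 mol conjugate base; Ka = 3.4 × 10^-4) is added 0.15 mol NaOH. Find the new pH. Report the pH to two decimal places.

pH = 3.51

OH- converts HOCN to OCN-: HOCN → 0.227 mol, OCN- → 0.249 mol.
pKa = −log(3.4 × 10^-4) = 3.469
pH = pKa + log(n_OCN-/n_HOCN) = 3.469 + log(0.249/0.227) = 3.469 + (+0.040)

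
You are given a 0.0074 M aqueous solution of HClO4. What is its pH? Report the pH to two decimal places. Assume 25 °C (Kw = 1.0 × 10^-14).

HClO4 is a strong acid and dissociates completely, so [H+] = 0.0074 M.
pH = -log(0.0074) = 2.13

pH = 2.13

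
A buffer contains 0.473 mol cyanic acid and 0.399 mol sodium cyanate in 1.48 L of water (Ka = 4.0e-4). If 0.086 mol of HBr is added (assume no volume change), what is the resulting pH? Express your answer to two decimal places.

pH = 3.15

Added H+ converts OCN- to HOCN: HOCN → 0.559 mol, OCN- → 0.313 mol.
pKa = −log(4.0 × 10^-4) = 3.398
Henderson–Hasselbalch with mole ratio 0.313/0.559: pH = 3.398 + (-0.252)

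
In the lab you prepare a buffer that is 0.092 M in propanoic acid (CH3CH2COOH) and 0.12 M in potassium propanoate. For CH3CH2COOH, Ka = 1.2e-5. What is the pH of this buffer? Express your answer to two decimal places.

pKa = −log(1.2 × 10^-5) = 4.921
Henderson–Hasselbalch: pH = pKa + log([CH3CH2COO-]/[CH3CH2COOH]) = 4.921 + log(0.12/0.092)
pH = 4.921 + (+0.115) = 5.04

pH = 5.04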